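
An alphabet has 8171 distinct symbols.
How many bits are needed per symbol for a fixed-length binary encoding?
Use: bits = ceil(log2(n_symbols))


log2(8171) = 12.9963
Bracket: 2^12 = 4096 < 8171 <= 2^13 = 8192
So ceil(log2(8171)) = 13

bits = ceil(log2(8171)) = ceil(12.9963) = 13 bits


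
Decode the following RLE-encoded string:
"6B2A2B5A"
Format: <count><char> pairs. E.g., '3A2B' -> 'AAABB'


Expanding each <count><char> pair:
  6B -> 'BBBBBB'
  2A -> 'AA'
  2B -> 'BB'
  5A -> 'AAAAA'

Decoded = BBBBBBAABBAAAAA


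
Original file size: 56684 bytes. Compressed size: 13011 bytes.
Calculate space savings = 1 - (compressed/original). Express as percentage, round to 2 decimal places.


ratio = compressed/original = 13011/56684 = 0.229536
savings = 1 - ratio = 1 - 0.229536 = 0.770464
as a percentage: 0.770464 * 100 = 77.05%

Space savings = 1 - 13011/56684 = 77.05%


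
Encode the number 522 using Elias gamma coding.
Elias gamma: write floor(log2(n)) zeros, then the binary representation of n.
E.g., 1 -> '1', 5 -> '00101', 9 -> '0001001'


num_bits = floor(log2(522)) + 1 = 10
leading_zeros = num_bits - 1 = 9
binary(522) = 1000001010

Elias gamma(522) = '000000000' + '1000001010' = 0000000001000001010 (19 bits)


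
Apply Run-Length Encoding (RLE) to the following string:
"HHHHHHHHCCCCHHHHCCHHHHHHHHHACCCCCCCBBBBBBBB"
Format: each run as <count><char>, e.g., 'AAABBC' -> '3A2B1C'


Scanning runs left to right:
  i=0: run of 'H' x 8 -> '8H'
  i=8: run of 'C' x 4 -> '4C'
  i=12: run of 'H' x 4 -> '4H'
  i=16: run of 'C' x 2 -> '2C'
  i=18: run of 'H' x 9 -> '9H'
  i=27: run of 'A' x 1 -> '1A'
  i=28: run of 'C' x 7 -> '7C'
  i=35: run of 'B' x 8 -> '8B'

RLE = 8H4C4H2C9H1A7C8B


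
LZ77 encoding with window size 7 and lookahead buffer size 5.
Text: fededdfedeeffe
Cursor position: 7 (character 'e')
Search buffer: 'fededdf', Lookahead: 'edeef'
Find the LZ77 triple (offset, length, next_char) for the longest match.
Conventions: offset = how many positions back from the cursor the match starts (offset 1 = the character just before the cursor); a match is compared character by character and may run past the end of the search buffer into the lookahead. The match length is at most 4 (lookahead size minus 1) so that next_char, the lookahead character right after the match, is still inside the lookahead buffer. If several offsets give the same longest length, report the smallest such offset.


Try each offset into the search buffer:
  offset=1 (pos 6, char 'f'): match length 0
  offset=2 (pos 5, char 'd'): match length 0
  offset=3 (pos 4, char 'd'): match length 0
  offset=4 (pos 3, char 'e'): match length 2
  offset=5 (pos 2, char 'd'): match length 0
  offset=6 (pos 1, char 'e'): match length 3
  offset=7 (pos 0, char 'f'): match length 0
Longest match has length 3 at offset 6.
next_char = character at position 7 + 3 = 10 -> 'e'

Best match: offset=6, length=3 (matching 'ede' starting at position 1)
LZ77 triple: (6, 3, 'e')


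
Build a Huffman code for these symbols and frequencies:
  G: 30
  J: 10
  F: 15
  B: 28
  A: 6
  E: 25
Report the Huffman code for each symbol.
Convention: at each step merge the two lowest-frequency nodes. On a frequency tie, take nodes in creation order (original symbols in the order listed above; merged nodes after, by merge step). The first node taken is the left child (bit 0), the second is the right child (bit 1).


Huffman tree construction:
Step 1: Merge A(6) + J(10) = 16
Step 2: Merge F(15) + (A+J)(16) = 31
Step 3: Merge E(25) + B(28) = 53
Step 4: Merge G(30) + (F+(A+J))(31) = 61
Step 5: Merge (E+B)(53) + (G+(F+(A+J)))(61) = 114
Read each symbol's code off the tree from the root (left child = 0, right child = 1).

Codes:
  G: 10 (length 2)
  J: 1111 (length 4)
  F: 110 (length 3)
  B: 01 (length 2)
  A: 1110 (length 4)
  E: 00 (length 2)
Average code length: 275/114 = 2.4123 bits/symbol


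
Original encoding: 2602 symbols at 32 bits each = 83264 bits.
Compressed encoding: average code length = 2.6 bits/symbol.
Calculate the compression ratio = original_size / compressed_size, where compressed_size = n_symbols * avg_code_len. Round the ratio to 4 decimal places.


original_size = n_symbols * orig_bits = 2602 * 32 = 83264 bits
compressed_size = n_symbols * avg_code_len = 2602 * 2.6 = 6765.2 bits
ratio = original_size / compressed_size = 83264 / 6765.2 = 12.3077

Compression ratio = 12.3077


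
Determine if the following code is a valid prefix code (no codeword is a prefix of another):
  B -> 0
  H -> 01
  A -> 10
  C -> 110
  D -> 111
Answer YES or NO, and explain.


Checking each pair (does one codeword prefix another?):
  B='0' vs H='01': prefix -- VIOLATION

NO -- this is NOT a valid prefix code. B (0) is a prefix of H (01).


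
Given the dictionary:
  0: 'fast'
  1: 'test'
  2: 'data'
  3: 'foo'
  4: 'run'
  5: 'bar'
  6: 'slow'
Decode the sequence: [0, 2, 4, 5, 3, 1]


Look up each index in the dictionary:
  0 -> 'fast'
  2 -> 'data'
  4 -> 'run'
  5 -> 'bar'
  3 -> 'foo'
  1 -> 'test'

Decoded: "fast data run bar foo test"


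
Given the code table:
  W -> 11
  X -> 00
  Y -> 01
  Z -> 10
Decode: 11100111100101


Decoding:
11 -> W
10 -> Z
01 -> Y
11 -> W
10 -> Z
01 -> Y
01 -> Y


Result: WZYWZYY


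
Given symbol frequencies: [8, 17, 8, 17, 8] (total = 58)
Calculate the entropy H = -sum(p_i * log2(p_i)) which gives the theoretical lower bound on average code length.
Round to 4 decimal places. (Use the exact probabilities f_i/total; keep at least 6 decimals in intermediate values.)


Per-symbol terms -p_i * log2(p_i) with p_i = f_i/58:
  p = 8/58 = 0.137931: log2(p) = -2.857981, -p*log2(p) = 0.394204
  p = 17/58 = 0.293103: log2(p) = -1.770518, -p*log2(p) = 0.518945
  p = 8/58 = 0.137931: log2(p) = -2.857981, -p*log2(p) = 0.394204
  p = 17/58 = 0.293103: log2(p) = -1.770518, -p*log2(p) = 0.518945
  p = 8/58 = 0.137931: log2(p) = -2.857981, -p*log2(p) = 0.394204
H = 0.394204 + 0.518945 + 0.394204 + 0.518945 + 0.394204 = 2.220502

H = 2.2205 bits/symbol


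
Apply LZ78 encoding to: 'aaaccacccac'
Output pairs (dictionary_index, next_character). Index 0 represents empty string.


LZ78 encoding steps:
Dictionary: {0: ''}
Step 1: w='' (idx 0), next='a' -> output (0, 'a'), add 'a' as idx 1
Step 2: w='a' (idx 1), next='a' -> output (1, 'a'), add 'aa' as idx 2
Step 3: w='' (idx 0), next='c' -> output (0, 'c'), add 'c' as idx 3
Step 4: w='c' (idx 3), next='a' -> output (3, 'a'), add 'ca' as idx 4
Step 5: w='c' (idx 3), next='c' -> output (3, 'c'), add 'cc' as idx 5
Step 6: w='ca' (idx 4), next='c' -> output (4, 'c'), add 'cac' as idx 6


Encoded: [(0, 'a'), (1, 'a'), (0, 'c'), (3, 'a'), (3, 'c'), (4, 'c')]


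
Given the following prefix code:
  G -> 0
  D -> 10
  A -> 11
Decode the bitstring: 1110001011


Decoding step by step:
Bits 11 -> A
Bits 10 -> D
Bits 0 -> G
Bits 0 -> G
Bits 10 -> D
Bits 11 -> A


Decoded message: ADGGDA


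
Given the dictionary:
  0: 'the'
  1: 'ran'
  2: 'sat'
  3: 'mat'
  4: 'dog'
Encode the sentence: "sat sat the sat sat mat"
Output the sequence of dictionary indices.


Look up each word in the dictionary:
  'sat' -> 2
  'sat' -> 2
  'the' -> 0
  'sat' -> 2
  'sat' -> 2
  'mat' -> 3

Encoded: [2, 2, 0, 2, 2, 3]


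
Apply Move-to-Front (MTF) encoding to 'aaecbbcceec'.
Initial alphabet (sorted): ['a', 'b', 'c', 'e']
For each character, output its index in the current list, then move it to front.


MTF encoding:
'a': index 0 in ['a', 'b', 'c', 'e'] -> ['a', 'b', 'c', 'e']
'a': index 0 in ['a', 'b', 'c', 'e'] -> ['a', 'b', 'c', 'e']
'e': index 3 in ['a', 'b', 'c', 'e'] -> ['e', 'a', 'b', 'c']
'c': index 3 in ['e', 'a', 'b', 'c'] -> ['c', 'e', 'a', 'b']
'b': index 3 in ['c', 'e', 'a', 'b'] -> ['b', 'c', 'e', 'a']
'b': index 0 in ['b', 'c', 'e', 'a'] -> ['b', 'c', 'e', 'a']
'c': index 1 in ['b', 'c', 'e', 'a'] -> ['c', 'b', 'e', 'a']
'c': index 0 in ['c', 'b', 'e', 'a'] -> ['c', 'b', 'e', 'a']
'e': index 2 in ['c', 'b', 'e', 'a'] -> ['e', 'c', 'b', 'a']
'e': index 0 in ['e', 'c', 'b', 'a'] -> ['e', 'c', 'b', 'a']
'c': index 1 in ['e', 'c', 'b', 'a'] -> ['c', 'e', 'b', 'a']


Output: [0, 0, 3, 3, 3, 0, 1, 0, 2, 0, 1]


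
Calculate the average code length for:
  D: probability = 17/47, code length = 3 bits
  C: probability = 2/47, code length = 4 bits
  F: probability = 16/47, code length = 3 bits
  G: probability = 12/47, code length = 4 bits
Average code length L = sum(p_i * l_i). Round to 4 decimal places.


Weighted contributions p_i * l_i:
  D: (17/47) * 3 = 51/47
  C: (2/47) * 4 = 8/47
  F: (16/47) * 3 = 48/47
  G: (12/47) * 4 = 48/47
Sum = (51 + 8 + 48 + 48)/47 = 155/47

L = 155/47 = 3.2979 bits/symbol


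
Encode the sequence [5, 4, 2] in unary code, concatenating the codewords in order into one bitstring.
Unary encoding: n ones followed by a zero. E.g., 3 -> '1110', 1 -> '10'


Encode each number as n ones followed by a terminating 0:
  5 -> 111110 (6 bits)
  4 -> 11110 (5 bits)
  2 -> 110 (3 bits)
Total length = 6 + 5 + 3 = 14 bits.

Unary([5, 4, 2]) = 11111011110110 (14 bits)


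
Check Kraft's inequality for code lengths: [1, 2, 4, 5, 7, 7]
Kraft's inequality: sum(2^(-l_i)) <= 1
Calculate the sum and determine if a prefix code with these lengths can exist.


Sum = 2^(-1) + 2^(-2) + 2^(-4) + 2^(-5) + 2^(-7) + 2^(-7)
    = 0.5 + 0.25 + 0.0625 + 0.03125 + 0.0078125 + 0.0078125
    = 110/128 = 0.859375
Since 0.859375 <= 1, Kraft's inequality IS satisfied.
A prefix code with these lengths CAN exist.

Kraft sum = 0.859375. Satisfied.


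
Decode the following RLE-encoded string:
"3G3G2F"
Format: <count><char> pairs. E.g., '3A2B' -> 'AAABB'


Expanding each <count><char> pair:
  3G -> 'GGG'
  3G -> 'GGG'
  2F -> 'FF'

Decoded = GGGGGGFF


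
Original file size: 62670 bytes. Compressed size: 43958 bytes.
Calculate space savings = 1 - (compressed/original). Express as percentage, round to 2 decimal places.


ratio = compressed/original = 43958/62670 = 0.70142
savings = 1 - ratio = 1 - 0.70142 = 0.29858
as a percentage: 0.29858 * 100 = 29.86%

Space savings = 1 - 43958/62670 = 29.86%


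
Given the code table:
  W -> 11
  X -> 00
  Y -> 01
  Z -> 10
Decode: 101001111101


Decoding:
10 -> Z
10 -> Z
01 -> Y
11 -> W
11 -> W
01 -> Y


Result: ZZYWWY


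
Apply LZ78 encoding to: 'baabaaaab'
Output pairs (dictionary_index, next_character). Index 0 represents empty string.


LZ78 encoding steps:
Dictionary: {0: ''}
Step 1: w='' (idx 0), next='b' -> output (0, 'b'), add 'b' as idx 1
Step 2: w='' (idx 0), next='a' -> output (0, 'a'), add 'a' as idx 2
Step 3: w='a' (idx 2), next='b' -> output (2, 'b'), add 'ab' as idx 3
Step 4: w='a' (idx 2), next='a' -> output (2, 'a'), add 'aa' as idx 4
Step 5: w='aa' (idx 4), next='b' -> output (4, 'b'), add 'aab' as idx 5


Encoded: [(0, 'b'), (0, 'a'), (2, 'b'), (2, 'a'), (4, 'b')]


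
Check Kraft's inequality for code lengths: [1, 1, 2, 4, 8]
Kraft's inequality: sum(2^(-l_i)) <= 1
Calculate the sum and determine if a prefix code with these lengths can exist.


Sum = 2^(-1) + 2^(-1) + 2^(-2) + 2^(-4) + 2^(-8)
    = 0.5 + 0.5 + 0.25 + 0.0625 + 0.00390625
    = 337/256 = 1.31640625
Since 1.31640625 > 1, Kraft's inequality is NOT satisfied.
A prefix code with these lengths CANNOT exist.

Kraft sum = 1.31640625. Not satisfied.


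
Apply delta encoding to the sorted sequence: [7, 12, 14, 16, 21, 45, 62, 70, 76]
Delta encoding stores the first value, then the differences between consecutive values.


First value: 7
Deltas:
  12 - 7 = 5
  14 - 12 = 2
  16 - 14 = 2
  21 - 16 = 5
  45 - 21 = 24
  62 - 45 = 17
  70 - 62 = 8
  76 - 70 = 6


Delta encoded: [7, 5, 2, 2, 5, 24, 17, 8, 6]


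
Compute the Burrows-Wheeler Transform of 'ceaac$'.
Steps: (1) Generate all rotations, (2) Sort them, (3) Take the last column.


Rotations (sorted):
  0: $ceaac -> last char: c
  1: aac$ce -> last char: e
  2: ac$cea -> last char: a
  3: c$ceaa -> last char: a
  4: ceaac$ -> last char: $
  5: eaac$c -> last char: c


BWT = ceaa$c


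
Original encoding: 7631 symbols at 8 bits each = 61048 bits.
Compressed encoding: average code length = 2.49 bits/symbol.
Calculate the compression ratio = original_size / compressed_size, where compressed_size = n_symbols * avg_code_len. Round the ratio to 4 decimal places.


original_size = n_symbols * orig_bits = 7631 * 8 = 61048 bits
compressed_size = n_symbols * avg_code_len = 7631 * 2.49 = 19001.19 bits
ratio = original_size / compressed_size = 61048 / 19001.19 = 3.2129

Compression ratio = 3.2129


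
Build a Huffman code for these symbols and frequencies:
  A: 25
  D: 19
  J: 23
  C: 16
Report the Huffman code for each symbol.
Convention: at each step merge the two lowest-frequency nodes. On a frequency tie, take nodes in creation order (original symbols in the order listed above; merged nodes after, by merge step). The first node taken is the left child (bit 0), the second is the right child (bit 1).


Huffman tree construction:
Step 1: Merge C(16) + D(19) = 35
Step 2: Merge J(23) + A(25) = 48
Step 3: Merge (C+D)(35) + (J+A)(48) = 83
Read each symbol's code off the tree from the root (left child = 0, right child = 1).

Codes:
  A: 11 (length 2)
  D: 01 (length 2)
  J: 10 (length 2)
  C: 00 (length 2)
Average code length: 166/83 = 2.0000 bits/symbol


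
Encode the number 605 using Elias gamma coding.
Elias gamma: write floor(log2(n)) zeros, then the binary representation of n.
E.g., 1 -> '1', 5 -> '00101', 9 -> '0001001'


num_bits = floor(log2(605)) + 1 = 10
leading_zeros = num_bits - 1 = 9
binary(605) = 1001011101

Elias gamma(605) = '000000000' + '1001011101' = 0000000001001011101 (19 bits)


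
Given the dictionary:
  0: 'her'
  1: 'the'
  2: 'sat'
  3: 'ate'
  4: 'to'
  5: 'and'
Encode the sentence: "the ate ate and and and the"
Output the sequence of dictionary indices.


Look up each word in the dictionary:
  'the' -> 1
  'ate' -> 3
  'ate' -> 3
  'and' -> 5
  'and' -> 5
  'and' -> 5
  'the' -> 1

Encoded: [1, 3, 3, 5, 5, 5, 1]


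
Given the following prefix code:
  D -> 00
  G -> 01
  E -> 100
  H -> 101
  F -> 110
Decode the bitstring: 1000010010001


Decoding step by step:
Bits 100 -> E
Bits 00 -> D
Bits 100 -> E
Bits 100 -> E
Bits 01 -> G


Decoded message: EDEEG


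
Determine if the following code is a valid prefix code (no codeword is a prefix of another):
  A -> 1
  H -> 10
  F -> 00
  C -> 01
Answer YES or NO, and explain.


Checking each pair (does one codeword prefix another?):
  A='1' vs H='10': prefix -- VIOLATION

NO -- this is NOT a valid prefix code. A (1) is a prefix of H (10).


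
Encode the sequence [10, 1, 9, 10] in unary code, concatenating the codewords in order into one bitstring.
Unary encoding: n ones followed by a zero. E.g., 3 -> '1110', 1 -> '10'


Encode each number as n ones followed by a terminating 0:
  10 -> 11111111110 (11 bits)
  1 -> 10 (2 bits)
  9 -> 1111111110 (10 bits)
  10 -> 11111111110 (11 bits)
Total length = 11 + 2 + 10 + 11 = 34 bits.

Unary([10, 1, 9, 10]) = 1111111111010111111111011111111110 (34 bits)


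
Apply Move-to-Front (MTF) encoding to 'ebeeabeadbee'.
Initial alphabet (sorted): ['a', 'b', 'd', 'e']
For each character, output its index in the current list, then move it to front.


MTF encoding:
'e': index 3 in ['a', 'b', 'd', 'e'] -> ['e', 'a', 'b', 'd']
'b': index 2 in ['e', 'a', 'b', 'd'] -> ['b', 'e', 'a', 'd']
'e': index 1 in ['b', 'e', 'a', 'd'] -> ['e', 'b', 'a', 'd']
'e': index 0 in ['e', 'b', 'a', 'd'] -> ['e', 'b', 'a', 'd']
'a': index 2 in ['e', 'b', 'a', 'd'] -> ['a', 'e', 'b', 'd']
'b': index 2 in ['a', 'e', 'b', 'd'] -> ['b', 'a', 'e', 'd']
'e': index 2 in ['b', 'a', 'e', 'd'] -> ['e', 'b', 'a', 'd']
'a': index 2 in ['e', 'b', 'a', 'd'] -> ['a', 'e', 'b', 'd']
'd': index 3 in ['a', 'e', 'b', 'd'] -> ['d', 'a', 'e', 'b']
'b': index 3 in ['d', 'a', 'e', 'b'] -> ['b', 'd', 'a', 'e']
'e': index 3 in ['b', 'd', 'a', 'e'] -> ['e', 'b', 'd', 'a']
'e': index 0 in ['e', 'b', 'd', 'a'] -> ['e', 'b', 'd', 'a']


Output: [3, 2, 1, 0, 2, 2, 2, 2, 3, 3, 3, 0]


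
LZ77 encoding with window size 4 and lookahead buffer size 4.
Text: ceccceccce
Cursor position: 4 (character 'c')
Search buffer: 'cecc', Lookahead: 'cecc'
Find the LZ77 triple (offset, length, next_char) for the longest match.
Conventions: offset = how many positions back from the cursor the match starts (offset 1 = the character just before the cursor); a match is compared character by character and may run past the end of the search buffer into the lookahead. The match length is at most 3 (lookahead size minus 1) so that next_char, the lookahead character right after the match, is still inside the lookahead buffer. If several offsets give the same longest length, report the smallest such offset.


Try each offset into the search buffer:
  offset=1 (pos 3, char 'c'): match length 1
  offset=2 (pos 2, char 'c'): match length 1
  offset=3 (pos 1, char 'e'): match length 0
  offset=4 (pos 0, char 'c'): match length 3
Longest match has length 3 at offset 4.
next_char = character at position 4 + 3 = 7 -> 'c'

Best match: offset=4, length=3 (matching 'cec' starting at position 0)
LZ77 triple: (4, 3, 'c')


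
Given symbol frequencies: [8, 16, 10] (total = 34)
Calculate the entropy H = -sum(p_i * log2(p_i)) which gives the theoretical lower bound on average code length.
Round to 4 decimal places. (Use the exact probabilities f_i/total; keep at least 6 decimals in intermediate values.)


Per-symbol terms -p_i * log2(p_i) with p_i = f_i/34:
  p = 8/34 = 0.235294: log2(p) = -2.087463, -p*log2(p) = 0.491168
  p = 16/34 = 0.470588: log2(p) = -1.087463, -p*log2(p) = 0.511747
  p = 10/34 = 0.294118: log2(p) = -1.765535, -p*log2(p) = 0.519275
H = 0.491168 + 0.511747 + 0.519275 = 1.522190

H = 1.5222 bits/symbol


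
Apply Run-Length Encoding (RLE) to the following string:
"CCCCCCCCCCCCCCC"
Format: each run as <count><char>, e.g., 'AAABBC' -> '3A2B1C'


Scanning runs left to right:
  i=0: run of 'C' x 15 -> '15C'

RLE = 15C


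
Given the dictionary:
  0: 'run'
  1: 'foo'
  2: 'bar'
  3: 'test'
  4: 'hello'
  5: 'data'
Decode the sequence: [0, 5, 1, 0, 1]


Look up each index in the dictionary:
  0 -> 'run'
  5 -> 'data'
  1 -> 'foo'
  0 -> 'run'
  1 -> 'foo'

Decoded: "run data foo run foo"


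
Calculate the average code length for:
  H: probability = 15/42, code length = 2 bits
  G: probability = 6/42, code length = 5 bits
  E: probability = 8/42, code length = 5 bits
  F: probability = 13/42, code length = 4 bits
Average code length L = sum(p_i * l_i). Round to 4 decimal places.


Weighted contributions p_i * l_i:
  H: (15/42) * 2 = 30/42
  G: (6/42) * 5 = 30/42
  E: (8/42) * 5 = 40/42
  F: (13/42) * 4 = 52/42
Sum = (30 + 30 + 40 + 52)/42 = 152/42

L = 152/42 = 3.6190 bits/symbol


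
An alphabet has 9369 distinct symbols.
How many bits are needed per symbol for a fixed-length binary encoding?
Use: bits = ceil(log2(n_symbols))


log2(9369) = 13.1937
Bracket: 2^13 = 8192 < 9369 <= 2^14 = 16384
So ceil(log2(9369)) = 14

bits = ceil(log2(9369)) = ceil(13.1937) = 14 bits


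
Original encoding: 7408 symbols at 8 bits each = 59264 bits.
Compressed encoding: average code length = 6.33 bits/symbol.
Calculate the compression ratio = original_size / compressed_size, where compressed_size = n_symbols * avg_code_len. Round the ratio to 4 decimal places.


original_size = n_symbols * orig_bits = 7408 * 8 = 59264 bits
compressed_size = n_symbols * avg_code_len = 7408 * 6.33 = 46892.64 bits
ratio = original_size / compressed_size = 59264 / 46892.64 = 1.2638

Compression ratio = 1.2638


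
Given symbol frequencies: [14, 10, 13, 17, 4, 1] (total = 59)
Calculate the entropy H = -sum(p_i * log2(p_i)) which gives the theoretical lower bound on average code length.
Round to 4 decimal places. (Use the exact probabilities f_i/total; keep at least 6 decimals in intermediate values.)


Per-symbol terms -p_i * log2(p_i) with p_i = f_i/59:
  p = 14/59 = 0.237288: log2(p) = -2.075288, -p*log2(p) = 0.492441
  p = 10/59 = 0.169492: log2(p) = -2.560715, -p*log2(p) = 0.434019
  p = 13/59 = 0.220339: log2(p) = -2.182203, -p*log2(p) = 0.480824
  p = 17/59 = 0.288136: log2(p) = -1.795180, -p*log2(p) = 0.517255
  p = 4/59 = 0.067797: log2(p) = -3.882643, -p*log2(p) = 0.263230
  p = 1/59 = 0.016949: log2(p) = -5.882643, -p*log2(p) = 0.099706
H = 0.492441 + 0.434019 + 0.480824 + 0.517255 + 0.263230 + 0.099706 = 2.287475

H = 2.2875 bits/symbol


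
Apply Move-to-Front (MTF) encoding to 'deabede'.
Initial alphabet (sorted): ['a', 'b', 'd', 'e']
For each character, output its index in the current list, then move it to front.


MTF encoding:
'd': index 2 in ['a', 'b', 'd', 'e'] -> ['d', 'a', 'b', 'e']
'e': index 3 in ['d', 'a', 'b', 'e'] -> ['e', 'd', 'a', 'b']
'a': index 2 in ['e', 'd', 'a', 'b'] -> ['a', 'e', 'd', 'b']
'b': index 3 in ['a', 'e', 'd', 'b'] -> ['b', 'a', 'e', 'd']
'e': index 2 in ['b', 'a', 'e', 'd'] -> ['e', 'b', 'a', 'd']
'd': index 3 in ['e', 'b', 'a', 'd'] -> ['d', 'e', 'b', 'a']
'e': index 1 in ['d', 'e', 'b', 'a'] -> ['e', 'd', 'b', 'a']


Output: [2, 3, 2, 3, 2, 3, 1]


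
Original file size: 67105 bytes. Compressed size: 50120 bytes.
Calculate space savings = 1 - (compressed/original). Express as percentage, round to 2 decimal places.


ratio = compressed/original = 50120/67105 = 0.746889
savings = 1 - ratio = 1 - 0.746889 = 0.253111
as a percentage: 0.253111 * 100 = 25.31%

Space savings = 1 - 50120/67105 = 25.31%


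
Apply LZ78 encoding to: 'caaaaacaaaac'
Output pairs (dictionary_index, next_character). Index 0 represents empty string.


LZ78 encoding steps:
Dictionary: {0: ''}
Step 1: w='' (idx 0), next='c' -> output (0, 'c'), add 'c' as idx 1
Step 2: w='' (idx 0), next='a' -> output (0, 'a'), add 'a' as idx 2
Step 3: w='a' (idx 2), next='a' -> output (2, 'a'), add 'aa' as idx 3
Step 4: w='aa' (idx 3), next='c' -> output (3, 'c'), add 'aac' as idx 4
Step 5: w='aa' (idx 3), next='a' -> output (3, 'a'), add 'aaa' as idx 5
Step 6: w='a' (idx 2), next='c' -> output (2, 'c'), add 'ac' as idx 6


Encoded: [(0, 'c'), (0, 'a'), (2, 'a'), (3, 'c'), (3, 'a'), (2, 'c')]


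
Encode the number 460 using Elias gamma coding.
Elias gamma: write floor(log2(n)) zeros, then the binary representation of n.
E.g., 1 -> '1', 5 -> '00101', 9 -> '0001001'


num_bits = floor(log2(460)) + 1 = 9
leading_zeros = num_bits - 1 = 8
binary(460) = 111001100

Elias gamma(460) = '00000000' + '111001100' = 00000000111001100 (17 bits)


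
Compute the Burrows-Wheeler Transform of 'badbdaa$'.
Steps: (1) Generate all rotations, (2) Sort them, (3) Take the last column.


Rotations (sorted):
  0: $badbdaa -> last char: a
  1: a$badbda -> last char: a
  2: aa$badbd -> last char: d
  3: adbdaa$b -> last char: b
  4: badbdaa$ -> last char: $
  5: bdaa$bad -> last char: d
  6: daa$badb -> last char: b
  7: dbdaa$ba -> last char: a


BWT = aadb$dba


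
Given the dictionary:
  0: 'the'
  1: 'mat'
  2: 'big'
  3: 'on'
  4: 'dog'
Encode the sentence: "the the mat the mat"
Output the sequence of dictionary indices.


Look up each word in the dictionary:
  'the' -> 0
  'the' -> 0
  'mat' -> 1
  'the' -> 0
  'mat' -> 1

Encoded: [0, 0, 1, 0, 1]


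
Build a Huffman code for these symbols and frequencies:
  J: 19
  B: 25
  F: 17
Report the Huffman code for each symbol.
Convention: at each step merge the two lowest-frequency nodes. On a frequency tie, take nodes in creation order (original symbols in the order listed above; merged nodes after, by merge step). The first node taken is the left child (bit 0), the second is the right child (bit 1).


Huffman tree construction:
Step 1: Merge F(17) + J(19) = 36
Step 2: Merge B(25) + (F+J)(36) = 61
Read each symbol's code off the tree from the root (left child = 0, right child = 1).

Codes:
  J: 11 (length 2)
  B: 0 (length 1)
  F: 10 (length 2)
Average code length: 97/61 = 1.5902 bits/symbol


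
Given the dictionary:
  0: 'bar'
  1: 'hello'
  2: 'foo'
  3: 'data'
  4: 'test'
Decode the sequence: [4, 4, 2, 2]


Look up each index in the dictionary:
  4 -> 'test'
  4 -> 'test'
  2 -> 'foo'
  2 -> 'foo'

Decoded: "test test foo foo"


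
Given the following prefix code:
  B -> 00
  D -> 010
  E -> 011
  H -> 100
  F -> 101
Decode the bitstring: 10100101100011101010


Decoding step by step:
Bits 101 -> F
Bits 00 -> B
Bits 101 -> F
Bits 100 -> H
Bits 011 -> E
Bits 101 -> F
Bits 010 -> D


Decoded message: FBFHEFD


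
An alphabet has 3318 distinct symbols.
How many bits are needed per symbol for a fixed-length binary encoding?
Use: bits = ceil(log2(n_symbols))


log2(3318) = 11.6961
Bracket: 2^11 = 2048 < 3318 <= 2^12 = 4096
So ceil(log2(3318)) = 12

bits = ceil(log2(3318)) = ceil(11.6961) = 12 bits


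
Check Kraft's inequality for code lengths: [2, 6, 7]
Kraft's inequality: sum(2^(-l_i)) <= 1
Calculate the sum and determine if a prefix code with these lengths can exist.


Sum = 2^(-2) + 2^(-6) + 2^(-7)
    = 0.25 + 0.015625 + 0.0078125
    = 35/128 = 0.2734375
Since 0.2734375 <= 1, Kraft's inequality IS satisfied.
A prefix code with these lengths CAN exist.

Kraft sum = 0.2734375. Satisfied.


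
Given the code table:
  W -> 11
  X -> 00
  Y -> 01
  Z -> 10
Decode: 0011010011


Decoding:
00 -> X
11 -> W
01 -> Y
00 -> X
11 -> W


Result: XWYXW


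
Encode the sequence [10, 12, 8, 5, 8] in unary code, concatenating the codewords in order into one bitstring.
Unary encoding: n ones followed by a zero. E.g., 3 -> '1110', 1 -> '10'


Encode each number as n ones followed by a terminating 0:
  10 -> 11111111110 (11 bits)
  12 -> 1111111111110 (13 bits)
  8 -> 111111110 (9 bits)
  5 -> 111110 (6 bits)
  8 -> 111111110 (9 bits)
Total length = 11 + 13 + 9 + 6 + 9 = 48 bits.

Unary([10, 12, 8, 5, 8]) = 111111111101111111111110111111110111110111111110 (48 bits)


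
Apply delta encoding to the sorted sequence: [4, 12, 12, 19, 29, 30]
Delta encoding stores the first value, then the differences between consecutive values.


First value: 4
Deltas:
  12 - 4 = 8
  12 - 12 = 0
  19 - 12 = 7
  29 - 19 = 10
  30 - 29 = 1


Delta encoded: [4, 8, 0, 7, 10, 1]


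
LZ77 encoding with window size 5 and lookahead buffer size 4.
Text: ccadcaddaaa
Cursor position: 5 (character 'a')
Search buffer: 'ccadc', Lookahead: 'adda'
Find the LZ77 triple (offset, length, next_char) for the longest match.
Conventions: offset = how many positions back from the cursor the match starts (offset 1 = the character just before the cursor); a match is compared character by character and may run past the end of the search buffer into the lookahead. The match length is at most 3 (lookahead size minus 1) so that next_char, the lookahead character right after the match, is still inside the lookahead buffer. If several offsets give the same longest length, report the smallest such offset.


Try each offset into the search buffer:
  offset=1 (pos 4, char 'c'): match length 0
  offset=2 (pos 3, char 'd'): match length 0
  offset=3 (pos 2, char 'a'): match length 2
  offset=4 (pos 1, char 'c'): match length 0
  offset=5 (pos 0, char 'c'): match length 0
Longest match has length 2 at offset 3.
next_char = character at position 5 + 2 = 7 -> 'd'

Best match: offset=3, length=2 (matching 'ad' starting at position 2)
LZ77 triple: (3, 2, 'd')


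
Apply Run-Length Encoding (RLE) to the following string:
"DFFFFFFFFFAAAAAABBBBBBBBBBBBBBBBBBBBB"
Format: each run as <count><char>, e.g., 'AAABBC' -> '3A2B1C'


Scanning runs left to right:
  i=0: run of 'D' x 1 -> '1D'
  i=1: run of 'F' x 9 -> '9F'
  i=10: run of 'A' x 6 -> '6A'
  i=16: run of 'B' x 21 -> '21B'

RLE = 1D9F6A21B


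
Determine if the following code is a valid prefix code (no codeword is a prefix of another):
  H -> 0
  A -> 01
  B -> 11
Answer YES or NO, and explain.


Checking each pair (does one codeword prefix another?):
  H='0' vs A='01': prefix -- VIOLATION

NO -- this is NOT a valid prefix code. H (0) is a prefix of A (01).


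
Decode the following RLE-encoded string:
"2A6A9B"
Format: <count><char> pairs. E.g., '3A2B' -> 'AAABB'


Expanding each <count><char> pair:
  2A -> 'AA'
  6A -> 'AAAAAA'
  9B -> 'BBBBBBBBB'

Decoded = AAAAAAAABBBBBBBBB


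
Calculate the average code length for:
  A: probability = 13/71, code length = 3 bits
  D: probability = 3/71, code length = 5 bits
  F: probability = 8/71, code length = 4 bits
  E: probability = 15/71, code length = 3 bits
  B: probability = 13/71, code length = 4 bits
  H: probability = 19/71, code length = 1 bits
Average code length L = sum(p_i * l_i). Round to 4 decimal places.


Weighted contributions p_i * l_i:
  A: (13/71) * 3 = 39/71
  D: (3/71) * 5 = 15/71
  F: (8/71) * 4 = 32/71
  E: (15/71) * 3 = 45/71
  B: (13/71) * 4 = 52/71
  H: (19/71) * 1 = 19/71
Sum = (39 + 15 + 32 + 45 + 52 + 19)/71 = 202/71

L = 202/71 = 2.8451 bits/symbol


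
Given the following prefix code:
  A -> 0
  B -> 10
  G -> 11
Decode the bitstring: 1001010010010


Decoding step by step:
Bits 10 -> B
Bits 0 -> A
Bits 10 -> B
Bits 10 -> B
Bits 0 -> A
Bits 10 -> B
Bits 0 -> A
Bits 10 -> B


Decoded message: BABBABAB


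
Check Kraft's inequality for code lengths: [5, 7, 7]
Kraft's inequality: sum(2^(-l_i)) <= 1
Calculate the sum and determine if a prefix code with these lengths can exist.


Sum = 2^(-5) + 2^(-7) + 2^(-7)
    = 0.03125 + 0.0078125 + 0.0078125
    = 6/128 = 0.046875
Since 0.046875 <= 1, Kraft's inequality IS satisfied.
A prefix code with these lengths CAN exist.

Kraft sum = 0.046875. Satisfied.


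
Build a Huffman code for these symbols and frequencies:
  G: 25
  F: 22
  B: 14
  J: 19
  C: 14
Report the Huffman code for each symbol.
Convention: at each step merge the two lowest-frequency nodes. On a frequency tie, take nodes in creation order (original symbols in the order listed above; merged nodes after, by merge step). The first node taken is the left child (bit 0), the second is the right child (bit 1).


Huffman tree construction:
Step 1: Merge B(14) + C(14) = 28
Step 2: Merge J(19) + F(22) = 41
Step 3: Merge G(25) + (B+C)(28) = 53
Step 4: Merge (J+F)(41) + (G+(B+C))(53) = 94
Read each symbol's code off the tree from the root (left child = 0, right child = 1).

Codes:
  G: 10 (length 2)
  F: 01 (length 2)
  B: 110 (length 3)
  J: 00 (length 2)
  C: 111 (length 3)
Average code length: 216/94 = 2.2979 bits/symbol


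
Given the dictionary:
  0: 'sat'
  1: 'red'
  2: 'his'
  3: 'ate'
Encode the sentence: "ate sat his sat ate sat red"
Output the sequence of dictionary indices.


Look up each word in the dictionary:
  'ate' -> 3
  'sat' -> 0
  'his' -> 2
  'sat' -> 0
  'ate' -> 3
  'sat' -> 0
  'red' -> 1

Encoded: [3, 0, 2, 0, 3, 0, 1]


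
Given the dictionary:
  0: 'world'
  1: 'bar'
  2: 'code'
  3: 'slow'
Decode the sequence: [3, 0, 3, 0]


Look up each index in the dictionary:
  3 -> 'slow'
  0 -> 'world'
  3 -> 'slow'
  0 -> 'world'

Decoded: "slow world slow world"


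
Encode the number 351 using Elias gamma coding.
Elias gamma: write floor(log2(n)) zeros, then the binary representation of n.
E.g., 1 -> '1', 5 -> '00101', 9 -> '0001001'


num_bits = floor(log2(351)) + 1 = 9
leading_zeros = num_bits - 1 = 8
binary(351) = 101011111

Elias gamma(351) = '00000000' + '101011111' = 00000000101011111 (17 bits)


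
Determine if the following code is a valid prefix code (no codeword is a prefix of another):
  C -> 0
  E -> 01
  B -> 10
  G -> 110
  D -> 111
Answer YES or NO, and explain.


Checking each pair (does one codeword prefix another?):
  C='0' vs E='01': prefix -- VIOLATION

NO -- this is NOT a valid prefix code. C (0) is a prefix of E (01).


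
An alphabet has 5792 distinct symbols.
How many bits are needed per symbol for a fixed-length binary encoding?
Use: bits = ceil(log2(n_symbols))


log2(5792) = 12.4998
Bracket: 2^12 = 4096 < 5792 <= 2^13 = 8192
So ceil(log2(5792)) = 13

bits = ceil(log2(5792)) = ceil(12.4998) = 13 bits


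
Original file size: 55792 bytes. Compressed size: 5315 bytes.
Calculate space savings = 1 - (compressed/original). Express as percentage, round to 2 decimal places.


ratio = compressed/original = 5315/55792 = 0.095265
savings = 1 - ratio = 1 - 0.095265 = 0.904735
as a percentage: 0.904735 * 100 = 90.47%

Space savings = 1 - 5315/55792 = 90.47%


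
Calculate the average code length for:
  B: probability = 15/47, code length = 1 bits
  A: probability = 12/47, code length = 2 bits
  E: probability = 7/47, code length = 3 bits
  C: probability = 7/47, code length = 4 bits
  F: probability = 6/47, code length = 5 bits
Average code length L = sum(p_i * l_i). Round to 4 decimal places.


Weighted contributions p_i * l_i:
  B: (15/47) * 1 = 15/47
  A: (12/47) * 2 = 24/47
  E: (7/47) * 3 = 21/47
  C: (7/47) * 4 = 28/47
  F: (6/47) * 5 = 30/47
Sum = (15 + 24 + 21 + 28 + 30)/47 = 118/47

L = 118/47 = 2.5106 bits/symbol


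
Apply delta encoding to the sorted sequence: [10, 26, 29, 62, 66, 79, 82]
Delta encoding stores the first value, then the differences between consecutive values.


First value: 10
Deltas:
  26 - 10 = 16
  29 - 26 = 3
  62 - 29 = 33
  66 - 62 = 4
  79 - 66 = 13
  82 - 79 = 3


Delta encoded: [10, 16, 3, 33, 4, 13, 3]


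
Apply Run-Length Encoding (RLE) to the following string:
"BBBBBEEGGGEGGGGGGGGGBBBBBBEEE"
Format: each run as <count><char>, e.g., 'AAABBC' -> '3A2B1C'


Scanning runs left to right:
  i=0: run of 'B' x 5 -> '5B'
  i=5: run of 'E' x 2 -> '2E'
  i=7: run of 'G' x 3 -> '3G'
  i=10: run of 'E' x 1 -> '1E'
  i=11: run of 'G' x 9 -> '9G'
  i=20: run of 'B' x 6 -> '6B'
  i=26: run of 'E' x 3 -> '3E'

RLE = 5B2E3G1E9G6B3E


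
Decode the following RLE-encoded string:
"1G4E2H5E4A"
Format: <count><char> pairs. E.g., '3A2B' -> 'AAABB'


Expanding each <count><char> pair:
  1G -> 'G'
  4E -> 'EEEE'
  2H -> 'HH'
  5E -> 'EEEEE'
  4A -> 'AAAA'

Decoded = GEEEEHHEEEEEAAAA


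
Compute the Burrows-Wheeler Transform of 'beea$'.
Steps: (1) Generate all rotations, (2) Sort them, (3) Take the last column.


Rotations (sorted):
  0: $beea -> last char: a
  1: a$bee -> last char: e
  2: beea$ -> last char: $
  3: ea$be -> last char: e
  4: eea$b -> last char: b


BWT = ae$eb


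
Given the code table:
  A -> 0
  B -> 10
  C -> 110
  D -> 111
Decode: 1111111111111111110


Decoding:
111 -> D
111 -> D
111 -> D
111 -> D
111 -> D
111 -> D
0 -> A


Result: DDDDDDA


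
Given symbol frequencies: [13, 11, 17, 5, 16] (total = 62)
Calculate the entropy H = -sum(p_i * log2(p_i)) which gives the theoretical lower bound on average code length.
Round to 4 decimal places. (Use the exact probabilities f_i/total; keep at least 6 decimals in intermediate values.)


Per-symbol terms -p_i * log2(p_i) with p_i = f_i/62:
  p = 13/62 = 0.209677: log2(p) = -2.253757, -p*log2(p) = 0.472562
  p = 11/62 = 0.177419: log2(p) = -2.494765, -p*log2(p) = 0.442620
  p = 17/62 = 0.274194: log2(p) = -1.866733, -p*log2(p) = 0.511846
  p = 5/62 = 0.080645: log2(p) = -3.632268, -p*log2(p) = 0.292925
  p = 16/62 = 0.258065: log2(p) = -1.954196, -p*log2(p) = 0.504309
H = 0.472562 + 0.442620 + 0.511846 + 0.292925 + 0.504309 = 2.224262

H = 2.2243 bits/symbol


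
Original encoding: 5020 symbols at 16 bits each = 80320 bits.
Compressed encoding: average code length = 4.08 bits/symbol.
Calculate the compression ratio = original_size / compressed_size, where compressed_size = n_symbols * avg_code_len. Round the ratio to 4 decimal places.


original_size = n_symbols * orig_bits = 5020 * 16 = 80320 bits
compressed_size = n_symbols * avg_code_len = 5020 * 4.08 = 20481.6 bits
ratio = original_size / compressed_size = 80320 / 20481.6 = 3.9216

Compression ratio = 3.9216


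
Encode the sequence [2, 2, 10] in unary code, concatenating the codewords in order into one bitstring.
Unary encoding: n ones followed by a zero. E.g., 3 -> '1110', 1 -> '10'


Encode each number as n ones followed by a terminating 0:
  2 -> 110 (3 bits)
  2 -> 110 (3 bits)
  10 -> 11111111110 (11 bits)
Total length = 3 + 3 + 11 = 17 bits.

Unary([2, 2, 10]) = 11011011111111110 (17 bits)


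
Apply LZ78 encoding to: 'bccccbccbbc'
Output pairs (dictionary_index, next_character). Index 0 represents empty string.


LZ78 encoding steps:
Dictionary: {0: ''}
Step 1: w='' (idx 0), next='b' -> output (0, 'b'), add 'b' as idx 1
Step 2: w='' (idx 0), next='c' -> output (0, 'c'), add 'c' as idx 2
Step 3: w='c' (idx 2), next='c' -> output (2, 'c'), add 'cc' as idx 3
Step 4: w='c' (idx 2), next='b' -> output (2, 'b'), add 'cb' as idx 4
Step 5: w='cc' (idx 3), next='b' -> output (3, 'b'), add 'ccb' as idx 5
Step 6: w='b' (idx 1), next='c' -> output (1, 'c'), add 'bc' as idx 6


Encoded: [(0, 'b'), (0, 'c'), (2, 'c'), (2, 'b'), (3, 'b'), (1, 'c')]


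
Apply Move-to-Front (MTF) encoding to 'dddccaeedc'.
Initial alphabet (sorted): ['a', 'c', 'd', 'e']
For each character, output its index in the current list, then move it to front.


MTF encoding:
'd': index 2 in ['a', 'c', 'd', 'e'] -> ['d', 'a', 'c', 'e']
'd': index 0 in ['d', 'a', 'c', 'e'] -> ['d', 'a', 'c', 'e']
'd': index 0 in ['d', 'a', 'c', 'e'] -> ['d', 'a', 'c', 'e']
'c': index 2 in ['d', 'a', 'c', 'e'] -> ['c', 'd', 'a', 'e']
'c': index 0 in ['c', 'd', 'a', 'e'] -> ['c', 'd', 'a', 'e']
'a': index 2 in ['c', 'd', 'a', 'e'] -> ['a', 'c', 'd', 'e']
'e': index 3 in ['a', 'c', 'd', 'e'] -> ['e', 'a', 'c', 'd']
'e': index 0 in ['e', 'a', 'c', 'd'] -> ['e', 'a', 'c', 'd']
'd': index 3 in ['e', 'a', 'c', 'd'] -> ['d', 'e', 'a', 'c']
'c': index 3 in ['d', 'e', 'a', 'c'] -> ['c', 'd', 'e', 'a']


Output: [2, 0, 0, 2, 0, 2, 3, 0, 3, 3]


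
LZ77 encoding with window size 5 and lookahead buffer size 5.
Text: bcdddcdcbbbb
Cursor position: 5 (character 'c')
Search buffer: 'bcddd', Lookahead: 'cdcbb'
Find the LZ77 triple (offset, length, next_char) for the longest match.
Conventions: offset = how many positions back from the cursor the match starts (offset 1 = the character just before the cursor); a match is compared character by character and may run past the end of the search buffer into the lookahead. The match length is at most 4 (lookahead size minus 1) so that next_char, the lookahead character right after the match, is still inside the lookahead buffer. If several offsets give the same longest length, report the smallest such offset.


Try each offset into the search buffer:
  offset=1 (pos 4, char 'd'): match length 0
  offset=2 (pos 3, char 'd'): match length 0
  offset=3 (pos 2, char 'd'): match length 0
  offset=4 (pos 1, char 'c'): match length 2
  offset=5 (pos 0, char 'b'): match length 0
Longest match has length 2 at offset 4.
next_char = character at position 5 + 2 = 7 -> 'c'

Best match: offset=4, length=2 (matching 'cd' starting at position 1)
LZ77 triple: (4, 2, 'c')


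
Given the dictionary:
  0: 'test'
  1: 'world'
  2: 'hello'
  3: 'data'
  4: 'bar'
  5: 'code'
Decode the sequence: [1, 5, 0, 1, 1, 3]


Look up each index in the dictionary:
  1 -> 'world'
  5 -> 'code'
  0 -> 'test'
  1 -> 'world'
  1 -> 'world'
  3 -> 'data'

Decoded: "world code test world world data"


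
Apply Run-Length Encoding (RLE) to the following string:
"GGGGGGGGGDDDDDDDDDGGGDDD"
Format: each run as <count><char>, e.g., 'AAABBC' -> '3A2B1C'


Scanning runs left to right:
  i=0: run of 'G' x 9 -> '9G'
  i=9: run of 'D' x 9 -> '9D'
  i=18: run of 'G' x 3 -> '3G'
  i=21: run of 'D' x 3 -> '3D'

RLE = 9G9D3G3D


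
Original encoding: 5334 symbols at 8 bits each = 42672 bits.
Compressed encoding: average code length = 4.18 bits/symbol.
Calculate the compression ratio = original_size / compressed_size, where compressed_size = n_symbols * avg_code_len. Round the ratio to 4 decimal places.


original_size = n_symbols * orig_bits = 5334 * 8 = 42672 bits
compressed_size = n_symbols * avg_code_len = 5334 * 4.18 = 22296.12 bits
ratio = original_size / compressed_size = 42672 / 22296.12 = 1.9139

Compression ratio = 1.9139


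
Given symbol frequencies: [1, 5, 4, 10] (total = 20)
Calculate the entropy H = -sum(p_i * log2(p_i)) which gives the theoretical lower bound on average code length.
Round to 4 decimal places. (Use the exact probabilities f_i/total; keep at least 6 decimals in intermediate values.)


Per-symbol terms -p_i * log2(p_i) with p_i = f_i/20:
  p = 1/20 = 0.050000: log2(p) = -4.321928, -p*log2(p) = 0.216096
  p = 5/20 = 0.250000: log2(p) = -2.000000, -p*log2(p) = 0.500000
  p = 4/20 = 0.200000: log2(p) = -2.321928, -p*log2(p) = 0.464386
  p = 10/20 = 0.500000: log2(p) = -1.000000, -p*log2(p) = 0.500000
H = 0.216096 + 0.500000 + 0.464386 + 0.500000 = 1.680482

H = 1.6805 bits/symbol
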